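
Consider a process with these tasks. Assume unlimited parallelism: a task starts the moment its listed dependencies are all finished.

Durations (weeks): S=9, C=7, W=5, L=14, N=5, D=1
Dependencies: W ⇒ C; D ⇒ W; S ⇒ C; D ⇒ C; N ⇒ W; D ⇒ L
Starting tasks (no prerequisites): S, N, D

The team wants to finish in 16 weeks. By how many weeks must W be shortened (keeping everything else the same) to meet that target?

1

Current finish: 17 weeks; target: 16.
W is on every critical path, so each week cut from W cuts the finish by one (this holds down to a finish of 16).
Need 17 − 16 = 1 week off W → W becomes 4 weeks, finish becomes 16.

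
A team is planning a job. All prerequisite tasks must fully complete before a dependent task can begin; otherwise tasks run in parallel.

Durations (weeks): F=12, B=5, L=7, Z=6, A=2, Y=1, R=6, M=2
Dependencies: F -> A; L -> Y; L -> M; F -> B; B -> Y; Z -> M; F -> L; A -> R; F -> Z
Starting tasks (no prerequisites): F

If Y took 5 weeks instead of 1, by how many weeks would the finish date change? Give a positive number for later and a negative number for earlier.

As given, the longest chain is F→L→M = 12+7+2 = 21, so the finish is 21 weeks.
The longest path through Y is only 20 weeks, so Y has float 1.
Now F→L→Y = 12+7+5 = 24 is longest, so the finish becomes 24 weeks.
Change in finish: 24 − 21 = +3 weeks.

3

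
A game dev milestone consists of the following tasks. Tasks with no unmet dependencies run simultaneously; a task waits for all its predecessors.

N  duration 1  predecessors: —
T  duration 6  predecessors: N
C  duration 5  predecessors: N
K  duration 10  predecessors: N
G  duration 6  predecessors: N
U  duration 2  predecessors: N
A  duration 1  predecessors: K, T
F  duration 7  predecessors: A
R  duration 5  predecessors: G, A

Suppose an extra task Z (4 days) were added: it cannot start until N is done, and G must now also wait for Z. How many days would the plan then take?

19

Originally the plan takes 19 days.
With Z inserted, G now waits for max(N, Z).
New critical path: N→K→A→F = 1+10+1+7 = 19 ⇒ 19 days.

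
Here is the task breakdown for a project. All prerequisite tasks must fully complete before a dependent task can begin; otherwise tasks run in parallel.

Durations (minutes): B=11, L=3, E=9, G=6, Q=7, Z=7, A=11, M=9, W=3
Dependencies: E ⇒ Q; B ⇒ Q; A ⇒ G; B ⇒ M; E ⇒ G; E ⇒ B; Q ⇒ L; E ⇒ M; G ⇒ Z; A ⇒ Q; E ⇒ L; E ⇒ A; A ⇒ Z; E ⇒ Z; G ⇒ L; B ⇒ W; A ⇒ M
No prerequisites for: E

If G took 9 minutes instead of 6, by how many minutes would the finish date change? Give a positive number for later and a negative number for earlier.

Actual critical path: E→A→G→Z = 9+11+6+7 = 33 ⇒ 33 minutes.
Since G is critical, the +3 change carries straight to that chain (now 36 minutes).
No other chain overtakes it, so the finish is 36 minutes.
Change in finish: 36 − 33 = +3 minutes.

3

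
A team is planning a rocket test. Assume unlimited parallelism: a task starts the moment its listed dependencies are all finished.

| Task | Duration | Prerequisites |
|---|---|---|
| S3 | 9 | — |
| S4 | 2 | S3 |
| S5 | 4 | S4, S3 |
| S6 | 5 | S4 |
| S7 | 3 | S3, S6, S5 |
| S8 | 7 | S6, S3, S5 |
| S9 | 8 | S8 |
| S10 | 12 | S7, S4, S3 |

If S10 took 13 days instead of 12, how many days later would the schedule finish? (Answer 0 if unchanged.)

Baseline: S3→S4→S6→S7→S10 = 9+2+5+3+12 = 31 → 31 days.
S10 is on the critical path; changing it to 13 makes that path 32 days.
The critical path is still S3→S4→S6→S7→S10; finish is now 32 days.
Change in finish: 32 − 31 = +1 days.

1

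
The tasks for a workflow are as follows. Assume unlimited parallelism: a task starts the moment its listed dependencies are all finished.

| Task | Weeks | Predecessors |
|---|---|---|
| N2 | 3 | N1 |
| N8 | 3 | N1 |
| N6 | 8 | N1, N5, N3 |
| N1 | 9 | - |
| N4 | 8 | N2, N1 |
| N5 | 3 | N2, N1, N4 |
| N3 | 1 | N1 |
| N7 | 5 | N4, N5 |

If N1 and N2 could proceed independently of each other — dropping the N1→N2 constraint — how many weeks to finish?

Original critical path: N1→N2→N4→N5→N6 = 9+3+8+3+8 = 31 ⇒ 31 weeks.
Without N1→N2, N2's earliest start moves from 9 to 0.
The longest chain is now N1→N4→N5→N6 = 9+8+3+8 = 28, so the plan takes 28 weeks.

28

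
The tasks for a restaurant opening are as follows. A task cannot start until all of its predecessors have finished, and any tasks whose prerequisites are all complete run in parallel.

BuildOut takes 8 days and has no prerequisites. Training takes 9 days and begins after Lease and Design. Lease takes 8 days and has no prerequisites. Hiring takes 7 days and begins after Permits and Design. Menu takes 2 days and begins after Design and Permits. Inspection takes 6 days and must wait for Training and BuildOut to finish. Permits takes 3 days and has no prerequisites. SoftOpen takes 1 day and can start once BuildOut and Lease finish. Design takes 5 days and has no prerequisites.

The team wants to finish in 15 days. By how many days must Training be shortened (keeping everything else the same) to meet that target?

8

Current finish: 23 days; target: 15.
Training is on every critical path, so each day cut from Training cuts the finish by one (this holds down to a finish of 15).
Need 23 − 15 = 8 days off Training → Training becomes 1 day, finish becomes 15.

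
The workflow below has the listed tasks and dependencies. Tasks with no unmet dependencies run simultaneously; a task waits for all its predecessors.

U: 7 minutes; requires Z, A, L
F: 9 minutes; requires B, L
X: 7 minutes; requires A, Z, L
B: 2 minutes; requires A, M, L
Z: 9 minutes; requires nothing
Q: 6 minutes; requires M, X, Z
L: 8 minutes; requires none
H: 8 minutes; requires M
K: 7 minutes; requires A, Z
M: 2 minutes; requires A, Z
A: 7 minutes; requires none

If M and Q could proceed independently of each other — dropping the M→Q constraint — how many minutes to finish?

Before: longest chain Z→X→Q = 9+7+6 = 22, finish 22.
Dropping M→Q doesn't change Q's earliest start (16); another predecessor still binds.
After: Z→X→Q = 9+7+6 = 22 → 22 minutes.

22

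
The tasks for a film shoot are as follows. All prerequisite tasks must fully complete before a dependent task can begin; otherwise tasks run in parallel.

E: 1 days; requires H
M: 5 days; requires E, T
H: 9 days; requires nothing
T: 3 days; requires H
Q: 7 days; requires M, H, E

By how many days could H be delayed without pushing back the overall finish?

H→T→M→Q = 9+3+5+7 = 24 sets the makespan at 24 days.
H finishes as early as 9 and must finish by 9.
Slack of H = 0 − 0 = 0 days.

0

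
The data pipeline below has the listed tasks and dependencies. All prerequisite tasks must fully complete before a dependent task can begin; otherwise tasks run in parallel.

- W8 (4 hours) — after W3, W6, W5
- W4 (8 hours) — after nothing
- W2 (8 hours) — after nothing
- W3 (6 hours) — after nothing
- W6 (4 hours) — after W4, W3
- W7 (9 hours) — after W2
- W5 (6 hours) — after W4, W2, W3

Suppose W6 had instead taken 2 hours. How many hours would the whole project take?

Critical path before the change: W2→W5→W8 = 8+6+4 = 18 giving 18 hours.
W6 has 2 hours of float (longest path through it is 16).
No other chain overtakes it, so the finish is 18 hours.

18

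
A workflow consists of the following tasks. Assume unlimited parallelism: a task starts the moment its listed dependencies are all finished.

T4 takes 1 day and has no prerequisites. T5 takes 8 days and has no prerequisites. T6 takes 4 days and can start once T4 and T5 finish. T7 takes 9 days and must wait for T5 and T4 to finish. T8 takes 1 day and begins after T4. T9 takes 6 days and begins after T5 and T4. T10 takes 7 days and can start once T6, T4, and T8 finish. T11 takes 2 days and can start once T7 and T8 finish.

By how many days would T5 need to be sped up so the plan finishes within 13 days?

6

Current finish: 19 days; target: 13.
T5 is on every critical path, so each day cut from T5 cuts the finish by one (this holds down to a finish of 12).
Need 19 − 13 = 6 days off T5 → T5 becomes 2 days, finish becomes 13.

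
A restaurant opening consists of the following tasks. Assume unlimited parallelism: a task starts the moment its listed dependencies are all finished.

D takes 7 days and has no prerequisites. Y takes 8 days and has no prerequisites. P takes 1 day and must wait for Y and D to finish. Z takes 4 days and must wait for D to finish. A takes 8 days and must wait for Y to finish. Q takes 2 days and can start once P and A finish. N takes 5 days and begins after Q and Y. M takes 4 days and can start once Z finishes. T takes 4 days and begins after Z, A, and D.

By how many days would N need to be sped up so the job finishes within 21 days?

Current finish: 23 days; target: 21.
N is on every critical path, so each day cut from N cuts the finish by one (this holds down to a finish of 20).
Need 23 − 21 = 2 days off N → N becomes 3 days, finish becomes 21.

2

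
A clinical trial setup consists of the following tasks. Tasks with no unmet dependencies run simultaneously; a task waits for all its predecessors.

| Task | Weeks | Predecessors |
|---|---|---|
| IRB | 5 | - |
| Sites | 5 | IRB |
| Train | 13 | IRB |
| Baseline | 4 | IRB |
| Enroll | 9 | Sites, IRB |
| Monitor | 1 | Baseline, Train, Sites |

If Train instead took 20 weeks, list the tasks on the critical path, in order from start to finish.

As given, the longest chain is IRB→Train→Monitor = 5+13+1 = 19, so the finish is 19 weeks.
Train lies on that path, so at 20 weeks the path becomes 26 weeks.
No other chain overtakes it, so the finish is 26 weeks.

IRB, Train, Monitor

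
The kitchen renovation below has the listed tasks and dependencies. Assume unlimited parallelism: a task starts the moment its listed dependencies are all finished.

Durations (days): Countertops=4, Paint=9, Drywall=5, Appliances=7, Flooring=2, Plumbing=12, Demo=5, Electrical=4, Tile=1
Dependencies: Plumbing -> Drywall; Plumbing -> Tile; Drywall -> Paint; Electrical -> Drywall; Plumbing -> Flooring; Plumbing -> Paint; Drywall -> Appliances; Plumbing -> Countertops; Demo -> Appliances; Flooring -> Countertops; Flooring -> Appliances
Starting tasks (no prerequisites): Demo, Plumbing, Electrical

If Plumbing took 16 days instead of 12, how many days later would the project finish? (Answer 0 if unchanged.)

The binding path is Plumbing→Drywall→Paint = 12+5+9 = 26; finish at 26 days.
Plumbing lies on that path, so at 16 days the path becomes 30 days.
That remains the longest chain; total 30 days.
Change in finish: 30 − 26 = +4 days.

4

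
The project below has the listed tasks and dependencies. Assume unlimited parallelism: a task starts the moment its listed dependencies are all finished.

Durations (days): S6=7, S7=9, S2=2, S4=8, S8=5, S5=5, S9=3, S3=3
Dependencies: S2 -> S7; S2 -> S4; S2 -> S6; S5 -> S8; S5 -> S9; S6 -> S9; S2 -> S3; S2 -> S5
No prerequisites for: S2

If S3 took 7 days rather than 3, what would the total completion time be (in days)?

12

Actual critical path: S2→S5→S8 = 2+5+5 = 12 ⇒ 12 days.
S3 is off the critical path — its longest chain is 5 days, giving 7 of slack.
The critical path is still S2→S5→S8; finish is now 12 days.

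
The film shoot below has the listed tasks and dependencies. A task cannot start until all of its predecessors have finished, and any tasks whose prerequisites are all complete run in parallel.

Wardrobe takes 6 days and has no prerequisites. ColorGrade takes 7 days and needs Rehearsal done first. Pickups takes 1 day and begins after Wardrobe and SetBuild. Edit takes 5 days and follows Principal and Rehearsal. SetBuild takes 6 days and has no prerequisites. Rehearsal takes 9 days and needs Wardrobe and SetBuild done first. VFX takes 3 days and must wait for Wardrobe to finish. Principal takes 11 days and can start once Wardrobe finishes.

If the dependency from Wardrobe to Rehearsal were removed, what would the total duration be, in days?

22

Before: longest chain SetBuild→Rehearsal→ColorGrade = 6+9+7 = 22, finish 22.
Dropping Wardrobe→Rehearsal doesn't change Rehearsal's earliest start (6); another predecessor still binds.
New critical path: SetBuild→Rehearsal→ColorGrade = 6+9+7 = 22 ⇒ 22 days.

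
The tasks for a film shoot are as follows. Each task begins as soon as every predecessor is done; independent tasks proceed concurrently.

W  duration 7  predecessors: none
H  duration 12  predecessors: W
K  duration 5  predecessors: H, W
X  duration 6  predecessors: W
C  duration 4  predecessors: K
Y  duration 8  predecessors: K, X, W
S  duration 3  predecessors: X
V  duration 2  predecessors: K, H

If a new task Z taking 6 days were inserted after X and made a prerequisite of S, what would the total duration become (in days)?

Originally the plan takes 32 days.
With Z inserted, S now waits for max(X, Z).
New critical path: W→H→K→Y = 7+12+5+8 = 32 ⇒ 32 days.

32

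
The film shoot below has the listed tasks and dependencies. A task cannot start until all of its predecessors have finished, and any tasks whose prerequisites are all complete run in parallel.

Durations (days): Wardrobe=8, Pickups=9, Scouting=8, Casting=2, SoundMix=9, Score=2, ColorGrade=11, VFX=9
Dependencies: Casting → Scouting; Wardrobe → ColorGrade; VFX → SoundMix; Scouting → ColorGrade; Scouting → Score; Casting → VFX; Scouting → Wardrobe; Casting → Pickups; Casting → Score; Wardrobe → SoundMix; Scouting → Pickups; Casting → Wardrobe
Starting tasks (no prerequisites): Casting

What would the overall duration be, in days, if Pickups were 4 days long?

The binding path is Casting→Scouting→Wardrobe→ColorGrade = 2+8+8+11 = 29; finish at 29 days.
Pickups has 10 days of float (longest path through it is 19).
That remains the longest chain; total 29 days.

29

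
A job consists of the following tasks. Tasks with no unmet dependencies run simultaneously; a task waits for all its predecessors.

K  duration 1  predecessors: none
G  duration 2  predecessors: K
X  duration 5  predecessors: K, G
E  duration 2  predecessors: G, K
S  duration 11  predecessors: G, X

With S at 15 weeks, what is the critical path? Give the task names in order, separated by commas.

Critical path before the change: K→G→X→S = 1+2+5+11 = 19 giving 19 weeks.
S lies on that path, so at 15 weeks the path becomes 23 weeks.
No other chain overtakes it, so the finish is 23 weeks.

K, G, X, S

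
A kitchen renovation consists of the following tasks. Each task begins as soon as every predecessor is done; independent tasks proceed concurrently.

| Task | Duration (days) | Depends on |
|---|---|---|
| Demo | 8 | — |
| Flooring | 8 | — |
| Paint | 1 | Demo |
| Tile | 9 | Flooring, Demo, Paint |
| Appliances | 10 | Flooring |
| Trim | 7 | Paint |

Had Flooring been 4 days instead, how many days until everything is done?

Actual critical path: Flooring→Appliances = 8+10 = 18 ⇒ 18 days.
Since Flooring is critical, the -4 change carries straight to that chain (now 14 days).
New critical path: Demo→Paint→Tile = 8+1+9 = 18 ⇒ 18 days.

18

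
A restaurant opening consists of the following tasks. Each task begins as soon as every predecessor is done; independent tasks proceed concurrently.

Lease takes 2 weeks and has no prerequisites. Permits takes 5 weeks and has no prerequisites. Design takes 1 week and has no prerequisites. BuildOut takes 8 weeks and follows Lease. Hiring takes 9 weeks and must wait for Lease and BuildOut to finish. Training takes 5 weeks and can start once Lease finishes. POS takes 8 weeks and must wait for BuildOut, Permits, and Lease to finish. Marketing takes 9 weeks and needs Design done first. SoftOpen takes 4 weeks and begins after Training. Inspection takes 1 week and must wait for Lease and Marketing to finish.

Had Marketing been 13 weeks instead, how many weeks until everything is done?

19

Actual critical path: Lease→BuildOut→Hiring = 2+8+9 = 19 ⇒ 19 weeks.
Marketing is off the critical path — its longest chain is 11 weeks, giving 8 of slack.
No other chain overtakes it, so the finish is 19 weeks.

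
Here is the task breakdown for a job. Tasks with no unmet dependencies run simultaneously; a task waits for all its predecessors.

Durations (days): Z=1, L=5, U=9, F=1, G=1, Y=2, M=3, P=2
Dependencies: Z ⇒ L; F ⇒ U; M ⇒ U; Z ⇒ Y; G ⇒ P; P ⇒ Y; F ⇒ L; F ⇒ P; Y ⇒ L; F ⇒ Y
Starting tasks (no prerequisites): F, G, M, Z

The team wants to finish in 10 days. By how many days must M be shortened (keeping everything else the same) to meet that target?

Current finish: 12 days; target: 10.
M is on every critical path, so each day cut from M cuts the finish by one (this holds down to a finish of 10).
Need 12 − 10 = 2 days off M → M becomes 1 day, finish becomes 10.

2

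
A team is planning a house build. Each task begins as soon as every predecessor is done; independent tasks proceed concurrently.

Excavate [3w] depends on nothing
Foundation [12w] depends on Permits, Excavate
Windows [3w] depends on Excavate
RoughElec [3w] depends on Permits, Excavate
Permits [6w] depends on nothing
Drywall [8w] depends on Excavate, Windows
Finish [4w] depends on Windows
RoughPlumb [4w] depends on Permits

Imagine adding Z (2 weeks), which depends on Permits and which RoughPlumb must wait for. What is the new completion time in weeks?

18

Originally the house build takes 18 weeks.
With Z inserted, RoughPlumb now waits for max(Permits, Z).
New critical path: Permits→Foundation = 6+12 = 18 ⇒ 18 weeks.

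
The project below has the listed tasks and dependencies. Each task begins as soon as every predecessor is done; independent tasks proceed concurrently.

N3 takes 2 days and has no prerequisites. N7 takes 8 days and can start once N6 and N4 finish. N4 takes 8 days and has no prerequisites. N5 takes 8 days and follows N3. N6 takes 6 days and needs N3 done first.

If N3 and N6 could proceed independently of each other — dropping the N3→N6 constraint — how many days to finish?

With the dependency in place, N3→N6→N7 = 2+6+8 = 16 sets the finish at 16 days.
Without N3→N6, N6's earliest start moves from 2 to 0.
New critical path: N4→N7 = 8+8 = 16 ⇒ 16 days.

16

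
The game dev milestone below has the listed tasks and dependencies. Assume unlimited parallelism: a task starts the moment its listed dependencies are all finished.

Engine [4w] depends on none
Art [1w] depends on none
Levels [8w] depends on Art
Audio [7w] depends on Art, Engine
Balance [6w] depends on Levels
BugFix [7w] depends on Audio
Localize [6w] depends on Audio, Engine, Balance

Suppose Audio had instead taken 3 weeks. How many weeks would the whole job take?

21

The binding path is Art→Levels→Balance→Localize = 1+8+6+6 = 21; finish at 21 weeks.
Audio has 3 weeks of float (longest path through it is 18).
No other chain overtakes it, so the finish is 21 weeks.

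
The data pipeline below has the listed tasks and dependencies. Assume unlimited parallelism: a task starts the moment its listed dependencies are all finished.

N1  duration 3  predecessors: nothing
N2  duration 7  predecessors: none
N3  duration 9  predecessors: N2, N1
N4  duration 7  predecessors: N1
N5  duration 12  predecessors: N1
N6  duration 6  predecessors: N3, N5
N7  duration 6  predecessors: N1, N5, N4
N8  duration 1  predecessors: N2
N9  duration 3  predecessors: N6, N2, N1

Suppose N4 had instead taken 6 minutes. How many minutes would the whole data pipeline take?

25

The binding path is N2→N3→N6→N9 = 7+9+6+3 = 25; finish at 25 minutes.
N4 has 9 minutes of float (longest path through it is 16).
That remains the longest chain; total 25 minutes.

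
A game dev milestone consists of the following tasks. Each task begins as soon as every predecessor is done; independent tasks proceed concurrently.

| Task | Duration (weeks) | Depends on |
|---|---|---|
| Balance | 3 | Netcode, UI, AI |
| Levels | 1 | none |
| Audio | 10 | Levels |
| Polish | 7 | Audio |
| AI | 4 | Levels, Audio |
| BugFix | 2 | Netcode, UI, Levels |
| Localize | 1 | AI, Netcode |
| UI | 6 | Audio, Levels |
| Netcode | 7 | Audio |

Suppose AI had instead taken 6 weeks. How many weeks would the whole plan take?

Critical path before the change: Levels→Audio→Netcode→Balance = 1+10+7+3 = 21 giving 21 weeks.
AI has 3 weeks of float (longest path through it is 18).
The critical path is still Levels→Audio→Netcode→Balance; finish is now 21 weeks.

21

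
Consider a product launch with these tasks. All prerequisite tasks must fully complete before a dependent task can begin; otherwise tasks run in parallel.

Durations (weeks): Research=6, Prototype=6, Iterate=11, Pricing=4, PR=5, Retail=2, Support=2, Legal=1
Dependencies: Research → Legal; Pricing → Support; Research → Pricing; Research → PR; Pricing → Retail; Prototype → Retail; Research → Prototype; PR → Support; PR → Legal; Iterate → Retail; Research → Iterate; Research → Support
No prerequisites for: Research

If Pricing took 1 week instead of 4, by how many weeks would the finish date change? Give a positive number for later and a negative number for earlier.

0

The binding path is Research→Iterate→Retail = 6+11+2 = 19; finish at 19 weeks.
The longest path through Pricing is only 12 weeks, so Pricing has float 7.
The critical path is still Research→Iterate→Retail; finish is now 19 weeks.
Change in finish: 19 − 19 = +0 weeks.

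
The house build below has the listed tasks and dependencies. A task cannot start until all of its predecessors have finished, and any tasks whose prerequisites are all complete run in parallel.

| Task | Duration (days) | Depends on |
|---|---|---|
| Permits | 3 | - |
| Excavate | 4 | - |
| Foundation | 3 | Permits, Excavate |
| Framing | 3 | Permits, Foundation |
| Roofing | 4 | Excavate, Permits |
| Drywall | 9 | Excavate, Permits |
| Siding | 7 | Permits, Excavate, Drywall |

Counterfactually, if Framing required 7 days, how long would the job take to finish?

The binding path is Excavate→Drywall→Siding = 4+9+7 = 20; finish at 20 days.
The longest path through Framing is only 10 days, so Framing has float 10.
The critical path is still Excavate→Drywall→Siding; finish is now 20 days.

20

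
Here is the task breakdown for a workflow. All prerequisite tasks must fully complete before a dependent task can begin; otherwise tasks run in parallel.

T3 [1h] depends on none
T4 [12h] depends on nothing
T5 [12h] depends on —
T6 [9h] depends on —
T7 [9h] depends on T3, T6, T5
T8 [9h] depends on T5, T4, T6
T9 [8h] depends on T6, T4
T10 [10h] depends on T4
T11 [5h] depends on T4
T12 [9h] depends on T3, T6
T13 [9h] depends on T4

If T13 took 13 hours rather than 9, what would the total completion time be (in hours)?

25

Baseline: T4→T10 = 12+10 = 22 → 22 hours.
T13 has 1 hour of float (longest path through it is 21).
Now T4→T13 = 12+13 = 25 is longest, so the finish becomes 25 hours.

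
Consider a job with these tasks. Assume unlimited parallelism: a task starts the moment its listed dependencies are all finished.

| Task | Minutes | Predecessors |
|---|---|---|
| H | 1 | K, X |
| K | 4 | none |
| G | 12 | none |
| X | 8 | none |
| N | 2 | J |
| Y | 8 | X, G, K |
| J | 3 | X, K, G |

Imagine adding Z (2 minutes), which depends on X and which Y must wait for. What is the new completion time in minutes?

Originally the schedule takes 20 minutes.
With Z inserted, Y now waits for max(X, G, K, Z).
New critical path: G→Y = 12+8 = 20 ⇒ 20 minutes.

20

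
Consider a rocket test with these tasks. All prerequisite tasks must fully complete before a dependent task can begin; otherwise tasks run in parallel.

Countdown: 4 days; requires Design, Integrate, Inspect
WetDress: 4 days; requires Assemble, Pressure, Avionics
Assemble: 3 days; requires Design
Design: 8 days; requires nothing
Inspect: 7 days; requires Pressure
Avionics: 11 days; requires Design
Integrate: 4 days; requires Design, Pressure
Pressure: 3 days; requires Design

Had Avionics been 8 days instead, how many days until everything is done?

22

Critical path before the change: Design→Avionics→WetDress = 8+11+4 = 23 giving 23 days.
Avionics is on the critical path; changing it to 8 makes that path 20 days.
Now Design→Pressure→Inspect→Countdown = 8+3+7+4 = 22 is longest, so the finish becomes 22 days.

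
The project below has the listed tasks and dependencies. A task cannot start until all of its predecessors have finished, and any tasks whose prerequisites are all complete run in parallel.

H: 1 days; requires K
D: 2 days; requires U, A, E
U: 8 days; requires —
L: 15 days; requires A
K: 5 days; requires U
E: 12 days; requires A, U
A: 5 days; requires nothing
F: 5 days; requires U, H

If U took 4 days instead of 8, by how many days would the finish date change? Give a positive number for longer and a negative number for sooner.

Critical path before the change: U→E→D = 8+12+2 = 22 giving 22 days.
U lies on that path, so at 4 days the path becomes 18 days.
New critical path: A→L = 5+15 = 20 ⇒ 20 days.
Change in finish: 20 − 22 = -2 days.

-2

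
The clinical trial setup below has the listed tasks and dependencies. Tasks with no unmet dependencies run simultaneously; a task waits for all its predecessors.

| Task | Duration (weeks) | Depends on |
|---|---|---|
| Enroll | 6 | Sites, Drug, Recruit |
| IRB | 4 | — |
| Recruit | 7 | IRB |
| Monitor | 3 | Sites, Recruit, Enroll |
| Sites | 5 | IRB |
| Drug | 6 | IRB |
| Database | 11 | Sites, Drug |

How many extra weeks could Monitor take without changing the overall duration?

1

IRB→Drug→Database = 4+6+11 = 21 sets the makespan at 21 weeks.
The longest chain containing Monitor totals 20 weeks.
So Monitor can slip 21 − 20 = 1 week.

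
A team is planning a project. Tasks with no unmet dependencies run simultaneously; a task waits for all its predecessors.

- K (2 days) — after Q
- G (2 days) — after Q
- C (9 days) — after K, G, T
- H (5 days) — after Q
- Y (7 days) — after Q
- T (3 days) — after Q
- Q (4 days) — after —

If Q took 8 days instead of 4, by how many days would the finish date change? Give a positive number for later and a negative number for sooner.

4

Critical path before the change: Q→T→C = 4+3+9 = 16 giving 16 days.
Q lies on that path, so at 8 days the path becomes 20 days.
The critical path is still Q→T→C; finish is now 20 days.
Change in finish: 20 − 16 = +4 days.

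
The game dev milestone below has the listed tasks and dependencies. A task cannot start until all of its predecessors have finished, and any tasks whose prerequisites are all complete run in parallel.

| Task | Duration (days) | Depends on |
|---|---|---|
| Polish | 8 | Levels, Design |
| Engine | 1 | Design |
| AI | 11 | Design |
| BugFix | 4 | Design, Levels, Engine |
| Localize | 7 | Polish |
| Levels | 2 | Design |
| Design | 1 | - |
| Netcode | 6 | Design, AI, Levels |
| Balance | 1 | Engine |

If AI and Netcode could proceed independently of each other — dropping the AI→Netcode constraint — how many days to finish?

Before: longest chain Design→Levels→Polish→Localize = 1+2+8+7 = 18, finish 18.
Without AI→Netcode, Netcode's earliest start moves from 12 to 3.
New critical path: Design→Levels→Polish→Localize = 1+2+8+7 = 18 ⇒ 18 days.

18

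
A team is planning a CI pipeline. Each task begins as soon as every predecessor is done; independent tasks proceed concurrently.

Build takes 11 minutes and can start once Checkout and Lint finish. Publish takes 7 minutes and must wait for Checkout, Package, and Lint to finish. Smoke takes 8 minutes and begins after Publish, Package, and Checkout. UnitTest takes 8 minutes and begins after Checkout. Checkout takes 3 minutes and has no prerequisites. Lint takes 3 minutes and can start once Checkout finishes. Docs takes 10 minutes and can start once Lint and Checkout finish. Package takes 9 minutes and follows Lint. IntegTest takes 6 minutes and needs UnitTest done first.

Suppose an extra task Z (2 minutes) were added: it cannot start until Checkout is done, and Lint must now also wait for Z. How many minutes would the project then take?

32

Originally the project takes 30 minutes.
With Z inserted, Lint now waits for max(Checkout, Z).
New critical path: Checkout→Z→Lint→Package→Publish→Smoke = 3+2+3+9+7+8 = 32 ⇒ 32 minutes.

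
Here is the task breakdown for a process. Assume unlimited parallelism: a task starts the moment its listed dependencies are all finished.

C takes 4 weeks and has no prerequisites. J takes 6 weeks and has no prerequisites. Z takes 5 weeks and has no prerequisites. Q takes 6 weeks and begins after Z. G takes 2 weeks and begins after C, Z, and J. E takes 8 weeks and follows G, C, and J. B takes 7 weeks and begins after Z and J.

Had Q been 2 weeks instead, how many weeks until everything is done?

As given, the longest chain is J→G→E = 6+2+8 = 16, so the finish is 16 weeks.
Q has 5 weeks of float (longest path through it is 11).
That remains the longest chain; total 16 weeks.

16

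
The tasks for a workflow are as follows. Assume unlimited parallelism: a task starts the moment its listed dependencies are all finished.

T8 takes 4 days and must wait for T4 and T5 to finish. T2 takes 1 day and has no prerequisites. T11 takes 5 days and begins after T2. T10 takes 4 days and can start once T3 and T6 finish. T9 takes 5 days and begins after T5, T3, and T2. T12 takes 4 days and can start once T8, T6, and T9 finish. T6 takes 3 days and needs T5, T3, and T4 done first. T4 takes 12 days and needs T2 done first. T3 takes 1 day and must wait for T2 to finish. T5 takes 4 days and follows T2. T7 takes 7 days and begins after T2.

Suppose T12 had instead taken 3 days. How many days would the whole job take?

The binding path is T2→T4→T8→T12 = 1+12+4+4 = 21; finish at 21 days.
Since T12 is critical, the -1 change carries straight to that chain (now 20 days).
The binding chain switches to T2→T4→T6→T10 = 1+12+3+4 = 20; finish 20 days.

20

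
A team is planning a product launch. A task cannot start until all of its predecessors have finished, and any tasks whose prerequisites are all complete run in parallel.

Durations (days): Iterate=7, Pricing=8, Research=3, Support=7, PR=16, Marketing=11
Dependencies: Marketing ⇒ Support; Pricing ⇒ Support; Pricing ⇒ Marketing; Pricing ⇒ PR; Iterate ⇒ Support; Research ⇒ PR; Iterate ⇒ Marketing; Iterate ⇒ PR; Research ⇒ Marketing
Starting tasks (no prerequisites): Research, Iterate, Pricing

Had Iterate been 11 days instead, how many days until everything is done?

29

Critical path before the change: Pricing→Marketing→Support = 8+11+7 = 26 giving 26 days.
Iterate is off the critical path — its longest chain is 25 days, giving 1 of slack.
Now Iterate→Marketing→Support = 11+11+7 = 29 is longest, so the finish becomes 29 days.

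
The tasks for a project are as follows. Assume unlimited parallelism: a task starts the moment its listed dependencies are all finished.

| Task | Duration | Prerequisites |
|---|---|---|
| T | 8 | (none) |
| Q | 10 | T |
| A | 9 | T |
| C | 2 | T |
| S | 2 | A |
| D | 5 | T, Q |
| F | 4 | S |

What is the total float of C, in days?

The longest chain is T→Q→D = 8+10+5 = 23; overall finish 23 days.
Longest path through C: 10 days (earliest finish 10, latest finish 23).
Float = 23 − 10 = 13.

13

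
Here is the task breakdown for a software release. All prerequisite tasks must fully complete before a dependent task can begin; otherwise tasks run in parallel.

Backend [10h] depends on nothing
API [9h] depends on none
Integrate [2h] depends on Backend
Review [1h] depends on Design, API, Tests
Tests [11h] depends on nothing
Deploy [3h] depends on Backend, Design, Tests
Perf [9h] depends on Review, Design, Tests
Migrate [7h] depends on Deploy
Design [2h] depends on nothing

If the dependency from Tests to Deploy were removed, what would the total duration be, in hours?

21

With the dependency in place, Tests→Review→Perf = 11+1+9 = 21 sets the finish at 21 hours.
Without Tests→Deploy, Deploy's earliest start moves from 11 to 10.
New critical path: Tests→Review→Perf = 11+1+9 = 21 ⇒ 21 hours.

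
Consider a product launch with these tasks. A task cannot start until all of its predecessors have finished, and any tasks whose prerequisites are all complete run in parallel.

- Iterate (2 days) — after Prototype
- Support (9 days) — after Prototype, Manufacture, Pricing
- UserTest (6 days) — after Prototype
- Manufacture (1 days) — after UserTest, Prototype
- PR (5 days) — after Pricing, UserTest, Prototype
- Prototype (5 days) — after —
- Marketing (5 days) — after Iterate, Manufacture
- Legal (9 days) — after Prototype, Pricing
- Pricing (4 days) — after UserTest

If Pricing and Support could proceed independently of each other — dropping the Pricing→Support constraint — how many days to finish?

24

Original critical path: Prototype→UserTest→Pricing→Support = 5+6+4+9 = 24 ⇒ 24 days.
Without Pricing→Support, Support's earliest start moves from 15 to 12.
The longest chain is now Prototype→UserTest→Pricing→Legal = 5+6+4+9 = 24, so the schedule takes 24 days.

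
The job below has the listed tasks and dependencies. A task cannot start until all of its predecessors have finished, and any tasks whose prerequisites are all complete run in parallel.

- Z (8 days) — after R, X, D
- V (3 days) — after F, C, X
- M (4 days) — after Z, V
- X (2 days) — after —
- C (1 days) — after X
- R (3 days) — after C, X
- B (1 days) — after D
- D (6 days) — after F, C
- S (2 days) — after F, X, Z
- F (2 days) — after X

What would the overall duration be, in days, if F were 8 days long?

Critical path before the change: X→F→D→Z→M = 2+2+6+8+4 = 22 giving 22 days.
F lies on that path, so at 8 days the path becomes 28 days.
That remains the longest chain; total 28 days.

28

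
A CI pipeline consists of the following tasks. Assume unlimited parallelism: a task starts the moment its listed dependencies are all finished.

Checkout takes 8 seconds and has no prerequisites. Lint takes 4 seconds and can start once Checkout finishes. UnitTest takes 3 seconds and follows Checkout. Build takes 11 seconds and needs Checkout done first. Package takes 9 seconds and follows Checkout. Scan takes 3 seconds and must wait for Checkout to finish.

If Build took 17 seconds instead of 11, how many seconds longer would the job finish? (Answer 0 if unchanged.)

6

Actual critical path: Checkout→Build = 8+11 = 19 ⇒ 19 seconds.
Since Build is critical, the +6 change carries straight to that chain (now 25 seconds).
The critical path is still Checkout→Build; finish is now 25 seconds.
Change in finish: 25 − 19 = +6 seconds.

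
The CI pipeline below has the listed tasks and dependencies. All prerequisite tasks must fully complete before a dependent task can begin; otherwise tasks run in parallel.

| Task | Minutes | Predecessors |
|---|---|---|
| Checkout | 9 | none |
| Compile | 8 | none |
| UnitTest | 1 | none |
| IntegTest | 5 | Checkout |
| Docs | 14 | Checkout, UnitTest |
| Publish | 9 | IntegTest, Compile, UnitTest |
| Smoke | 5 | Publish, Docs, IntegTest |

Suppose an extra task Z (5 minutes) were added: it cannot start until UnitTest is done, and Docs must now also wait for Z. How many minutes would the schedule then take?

28

Originally the schedule takes 28 minutes.
With Z inserted, Docs now waits for max(Checkout, UnitTest, Z).
New critical path: Checkout→IntegTest→Publish→Smoke = 9+5+9+5 = 28 ⇒ 28 minutes.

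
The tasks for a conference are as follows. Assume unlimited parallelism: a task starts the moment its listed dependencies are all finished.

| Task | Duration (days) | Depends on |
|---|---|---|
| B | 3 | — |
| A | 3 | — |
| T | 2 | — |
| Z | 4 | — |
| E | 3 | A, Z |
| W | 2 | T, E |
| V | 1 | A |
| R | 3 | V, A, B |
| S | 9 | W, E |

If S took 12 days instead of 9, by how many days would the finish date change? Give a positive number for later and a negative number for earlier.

3

The binding path is Z→E→W→S = 4+3+2+9 = 18; finish at 18 days.
S is on the critical path; changing it to 12 makes that path 21 days.
That remains the longest chain; total 21 days.
Change in finish: 21 − 18 = +3 days.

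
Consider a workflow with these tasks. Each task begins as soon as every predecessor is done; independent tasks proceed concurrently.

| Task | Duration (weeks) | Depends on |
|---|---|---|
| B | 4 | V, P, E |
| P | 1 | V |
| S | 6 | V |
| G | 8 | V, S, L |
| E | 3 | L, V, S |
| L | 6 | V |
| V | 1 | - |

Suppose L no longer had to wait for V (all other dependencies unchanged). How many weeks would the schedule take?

Original critical path: V→L→G = 1+6+8 = 15 ⇒ 15 weeks.
Without V→L, L's earliest start moves from 1 to 0.
After: V→S→G = 1+6+8 = 15 → 15 weeks.

15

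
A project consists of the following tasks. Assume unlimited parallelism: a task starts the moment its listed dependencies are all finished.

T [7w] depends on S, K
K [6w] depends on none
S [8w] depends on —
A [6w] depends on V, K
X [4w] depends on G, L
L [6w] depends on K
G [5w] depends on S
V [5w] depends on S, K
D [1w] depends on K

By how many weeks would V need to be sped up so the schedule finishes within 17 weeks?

2

Current finish: 19 weeks; target: 17.
V is on every critical path, so each week cut from V cuts the finish by one (this holds down to a finish of 17).
Need 19 − 17 = 2 weeks off V → V becomes 3 weeks, finish becomes 17.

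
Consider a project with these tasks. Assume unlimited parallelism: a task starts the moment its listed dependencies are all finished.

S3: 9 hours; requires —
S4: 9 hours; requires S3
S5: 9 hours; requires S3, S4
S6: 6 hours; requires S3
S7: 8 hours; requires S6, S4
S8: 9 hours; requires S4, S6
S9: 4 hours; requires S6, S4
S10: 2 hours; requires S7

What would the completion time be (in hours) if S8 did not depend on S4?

Original critical path: S3→S4→S7→S10 = 9+9+8+2 = 28 ⇒ 28 hours.
Without S4→S8, S8's earliest start moves from 18 to 15.
New critical path: S3→S4→S7→S10 = 9+9+8+2 = 28 ⇒ 28 hours.

28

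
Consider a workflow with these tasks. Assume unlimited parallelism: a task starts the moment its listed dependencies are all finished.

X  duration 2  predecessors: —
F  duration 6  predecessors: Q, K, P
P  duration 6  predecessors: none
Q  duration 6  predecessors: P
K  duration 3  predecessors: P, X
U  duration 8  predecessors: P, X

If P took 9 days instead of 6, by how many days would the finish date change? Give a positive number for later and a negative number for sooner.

3

Baseline: P→Q→F = 6+6+6 = 18 → 18 days.
P lies on that path, so at 9 days the path becomes 21 days.
That remains the longest chain; total 21 days.
Change in finish: 21 − 18 = +3 days.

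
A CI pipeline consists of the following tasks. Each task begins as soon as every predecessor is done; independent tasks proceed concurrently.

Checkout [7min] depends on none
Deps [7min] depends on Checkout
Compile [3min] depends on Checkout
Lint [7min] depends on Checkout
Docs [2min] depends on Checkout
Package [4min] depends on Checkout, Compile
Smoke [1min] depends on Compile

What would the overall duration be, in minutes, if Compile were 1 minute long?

14

The binding path is Checkout→Compile→Package = 7+3+4 = 14; finish at 14 minutes.
Compile is on the critical path; changing it to 1 makes that path 12 minutes.
Now Checkout→Deps = 7+7 = 14 is longest, so the finish becomes 14 minutes.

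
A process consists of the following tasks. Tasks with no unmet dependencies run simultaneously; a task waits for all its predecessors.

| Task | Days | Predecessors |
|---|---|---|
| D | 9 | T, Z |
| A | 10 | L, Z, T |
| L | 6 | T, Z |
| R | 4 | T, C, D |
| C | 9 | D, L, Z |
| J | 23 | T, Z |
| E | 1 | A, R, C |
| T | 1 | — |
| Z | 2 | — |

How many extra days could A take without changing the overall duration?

Z→J = 2+23 = 25 sets the makespan at 25 days.
The longest chain containing A totals 19 days.
Slack of A = 14 − 8 = 6 days.

6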